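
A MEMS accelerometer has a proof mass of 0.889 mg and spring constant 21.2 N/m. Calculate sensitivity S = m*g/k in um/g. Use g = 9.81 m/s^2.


Step 1: Convert mass: m = 0.889 mg = 8.89e-07 kg
Step 2: S = m * g / k = 8.89e-07 * 9.81 / 21.2
Step 3: S = 4.11e-07 m/g
Step 4: Convert to um/g: S = 0.411 um/g


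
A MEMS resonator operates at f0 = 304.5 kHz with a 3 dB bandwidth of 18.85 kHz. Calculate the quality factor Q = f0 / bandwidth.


Step 1: Q = f0 / bandwidth
Step 2: Q = 304.5 / 18.85
Q = 16.2


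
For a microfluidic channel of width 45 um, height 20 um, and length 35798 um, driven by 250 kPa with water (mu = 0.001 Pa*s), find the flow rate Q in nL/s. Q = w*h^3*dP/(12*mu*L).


Step 1: Convert all dimensions to SI (meters).
w = 45e-6 m, h = 20e-6 m, L = 35798e-6 m, dP = 250e3 Pa
Step 2: Q = w * h^3 * dP / (12 * mu * L)
Q = 45e-6 * (20e-6)^3 * 250e3 / (12 * 0.001 * 35798e-6) = 2.0950891e-10 m^3/s
Step 3: Convert Q from m^3/s to nL/s (1 m^3 = 1e12 nL, so multiply by 1e12).
Q = 209.509 nL/s


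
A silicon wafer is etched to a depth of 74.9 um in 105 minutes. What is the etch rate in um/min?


Step 1: Etch rate = depth / time
Step 2: rate = 74.9 / 105
rate = 0.713 um/min


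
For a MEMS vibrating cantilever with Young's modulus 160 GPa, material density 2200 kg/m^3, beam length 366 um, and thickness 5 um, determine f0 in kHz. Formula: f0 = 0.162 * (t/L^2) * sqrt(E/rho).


Step 1: Convert units to SI.
t_SI = 5e-6 m, L_SI = 366e-6 m
Step 2: Calculate sqrt(E/rho).
sqrt(160e9 / 2200) = 8528.03 m/s
Step 3: Compute f0.
f0 = 0.162 * 5e-6 / (366e-6)^2 * 8528.03 = 51567.0 Hz = 51.57 kHz


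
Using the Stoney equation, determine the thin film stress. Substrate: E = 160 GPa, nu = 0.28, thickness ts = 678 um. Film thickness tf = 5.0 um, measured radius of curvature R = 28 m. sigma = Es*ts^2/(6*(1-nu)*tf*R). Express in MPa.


Step 1: Compute numerator: Es * ts^2 = 160 * 678^2 = 73549440 (GPa*um^2)
Step 2: Compute denominator (R in um): 6*(1-nu)*tf*R = 6*0.72*5.0*28e6 = 604800000.0 (um^2)
Step 3: sigma (GPa) = 73549440 / 604800000.0 = 1.2161e-01 GPa
Step 4: Convert to MPa (x1000): sigma = 121.6 MPa


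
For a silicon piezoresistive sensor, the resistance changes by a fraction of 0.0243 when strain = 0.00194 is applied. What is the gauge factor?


Step 1: Identify values.
dR/R = 0.0243, strain = 0.00194
Step 2: GF = (dR/R) / strain = 0.0243 / 0.00194
GF = 12.5


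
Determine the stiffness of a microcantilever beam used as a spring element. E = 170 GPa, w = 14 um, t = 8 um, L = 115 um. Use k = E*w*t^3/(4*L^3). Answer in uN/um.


Step 1: Convert E to consistent units (1 GPa = 1000 uN/um^2).
E = 170 GPa = 170000 uN/um^2
Step 2: Compute t^3 = 8^3 = 512
Step 3: Compute L^3 = 115^3 = 1520875
Step 4: k = 170000 * 14 * 512 / (4 * 1520875)
k = 200.3057 uN/um


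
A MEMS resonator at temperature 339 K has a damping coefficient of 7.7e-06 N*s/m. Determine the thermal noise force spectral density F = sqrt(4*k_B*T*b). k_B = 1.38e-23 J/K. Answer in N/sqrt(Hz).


Step 1: Compute 4 * k_B * T * b
= 4 * 1.38e-23 * 339 * 7.7e-06
= 1.4409e-25 N^2/Hz
Step 2: F_noise = sqrt(1.4409e-25)
F_noise = 3.80e-13 N/sqrt(Hz)


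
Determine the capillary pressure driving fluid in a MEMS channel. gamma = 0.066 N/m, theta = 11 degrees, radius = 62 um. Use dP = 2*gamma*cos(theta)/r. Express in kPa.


Step 1: cos(11 deg) = 0.9816
Step 2: Convert r to m: r = 62e-6 m
Step 3: dP = 2 * 0.066 * 0.9816 / 62e-6 = 2089.9 Pa
Step 4: Convert Pa to kPa (divide by 1000).
dP = 2.09 kPa


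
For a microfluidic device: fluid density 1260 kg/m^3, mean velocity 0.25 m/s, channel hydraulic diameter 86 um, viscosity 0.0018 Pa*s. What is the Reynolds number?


Step 1: Convert Dh to meters: Dh = 86e-6 m
Step 2: Re = rho * v * Dh / mu
Re = 1260 * 0.25 * 86e-6 / 0.0018
Re = 15.05


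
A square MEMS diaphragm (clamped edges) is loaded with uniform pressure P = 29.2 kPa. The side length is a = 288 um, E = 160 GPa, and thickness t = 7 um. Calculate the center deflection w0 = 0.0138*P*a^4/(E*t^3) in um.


Step 1: Convert pressure to compatible units (E is in GPa, so P in GPa).
P = 29.2 kPa = 29.2e-6 GPa
Step 2: Compute numerator: 0.0138 * P * a^4.
a^4 = 288^4 = 6879707136
numerator = 0.0138 * 29.2e-6 * 6879707136 = 2.7722e+03
Step 3: Compute denominator: E * t^3 = 160 * 7^3 = 54880
Step 4: w0 = numerator / denominator = 2.7722e+03 / 54880 = 0.0505 um


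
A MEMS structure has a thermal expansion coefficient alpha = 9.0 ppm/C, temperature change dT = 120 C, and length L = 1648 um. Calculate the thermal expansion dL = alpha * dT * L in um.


Step 1: Convert CTE: alpha = 9.0 ppm/C = 9.0e-6 /C
Step 2: dL = 9.0e-6 * 120 * 1648
dL = 1.7798 um


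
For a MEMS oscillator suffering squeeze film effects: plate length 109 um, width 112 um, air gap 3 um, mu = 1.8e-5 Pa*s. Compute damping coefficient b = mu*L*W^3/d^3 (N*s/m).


Step 1: Convert to SI.
L = 109e-6 m, W = 112e-6 m, d = 3e-6 m
Step 2: W^3 = (112e-6)^3 = 1.40e-12 m^3
Step 3: d^3 = (3e-6)^3 = 2.70e-17 m^3
Step 4: b = 1.8e-5 * 109e-6 * 1.40e-12 / 2.70e-17
b = 1.02e-04 N*s/m


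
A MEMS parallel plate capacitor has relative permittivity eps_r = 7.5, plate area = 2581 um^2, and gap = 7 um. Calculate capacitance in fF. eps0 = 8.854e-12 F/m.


Step 1: Convert area to m^2: A = 2581e-12 m^2
Step 2: Convert gap to m: d = 7e-6 m
Step 3: C = eps0 * eps_r * A / d
C = 8.854e-12 * 7.5 * 2581e-12 / 7e-6
Step 4: Convert to fF (multiply by 1e15).
C = 24.48 fF


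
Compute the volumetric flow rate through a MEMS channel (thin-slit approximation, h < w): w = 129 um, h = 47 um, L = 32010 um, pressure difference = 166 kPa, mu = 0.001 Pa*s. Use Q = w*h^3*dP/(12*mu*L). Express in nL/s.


Step 1: Convert all dimensions to SI (meters).
w = 129e-6 m, h = 47e-6 m, L = 32010e-6 m, dP = 166e3 Pa
Step 2: Q = w * h^3 * dP / (12 * mu * L)
Q = 129e-6 * (47e-6)^3 * 166e3 / (12 * 0.001 * 32010e-6) = 5.78794575e-09 m^3/s
Step 3: Convert Q from m^3/s to nL/s (1 m^3 = 1e12 nL, so multiply by 1e12).
Q = 5787.946 nL/s


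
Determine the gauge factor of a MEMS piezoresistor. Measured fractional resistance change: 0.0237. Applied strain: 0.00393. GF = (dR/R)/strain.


Step 1: Identify values.
dR/R = 0.0237, strain = 0.00393
Step 2: GF = (dR/R) / strain = 0.0237 / 0.00393
GF = 6.0


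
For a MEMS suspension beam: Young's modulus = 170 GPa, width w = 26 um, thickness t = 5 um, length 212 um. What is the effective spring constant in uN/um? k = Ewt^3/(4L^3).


Step 1: Convert E to consistent units (1 GPa = 1000 uN/um^2).
E = 170 GPa = 170000 uN/um^2
Step 2: Compute t^3 = 5^3 = 125
Step 3: Compute L^3 = 212^3 = 9528128
Step 4: k = 170000 * 26 * 125 / (4 * 9528128)
k = 14.4966 uN/um


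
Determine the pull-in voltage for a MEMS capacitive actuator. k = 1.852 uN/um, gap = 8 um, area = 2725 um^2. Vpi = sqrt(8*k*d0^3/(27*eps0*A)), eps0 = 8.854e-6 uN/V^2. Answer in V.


Step 1: Compute numerator: 8 * k * d0^3 = 8 * 1.852 * 8^3 = 7585.792
Step 2: Compute denominator: 27 * eps0 * A = 27 * 8.854e-6 * 2725 = 0.651433
Step 3: Vpi = sqrt(7585.792 / 0.651433)
Vpi = 107.91 V


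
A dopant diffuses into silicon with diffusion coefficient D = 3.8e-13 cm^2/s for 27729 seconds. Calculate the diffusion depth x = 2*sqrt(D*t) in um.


Step 1: Compute D*t = 3.8e-13 * 27729 = 1.053702e-08 cm^2
Step 2: sqrt(D*t) = 1.0265e-04 cm
Step 3: x = 2 * 1.0265e-04 cm = 2.053e-04 cm
Step 4: Convert to um (1 cm = 1e4 um): x = 2.053 um


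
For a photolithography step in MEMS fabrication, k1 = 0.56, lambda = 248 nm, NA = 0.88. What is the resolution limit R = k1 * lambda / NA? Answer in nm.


Step 1: Identify values: k1 = 0.56, lambda = 248 nm, NA = 0.88
Step 2: R = k1 * lambda / NA
R = 0.56 * 248 / 0.88
R = 157.8 nm


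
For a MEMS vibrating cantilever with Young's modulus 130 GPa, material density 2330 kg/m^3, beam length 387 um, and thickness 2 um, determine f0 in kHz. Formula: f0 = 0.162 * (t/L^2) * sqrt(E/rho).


Step 1: Convert units to SI.
t_SI = 2e-6 m, L_SI = 387e-6 m
Step 2: Calculate sqrt(E/rho).
sqrt(130e9 / 2330) = 7469.54 m/s
Step 3: Compute f0.
f0 = 0.162 * 2e-6 / (387e-6)^2 * 7469.54 = 16159.1 Hz = 16.16 kHz


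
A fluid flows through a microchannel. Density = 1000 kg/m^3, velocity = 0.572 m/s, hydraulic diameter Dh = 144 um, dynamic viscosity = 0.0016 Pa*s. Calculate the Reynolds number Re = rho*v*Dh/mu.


Step 1: Convert Dh to meters: Dh = 144e-6 m
Step 2: Re = rho * v * Dh / mu
Re = 1000 * 0.572 * 144e-6 / 0.0016
Re = 51.48


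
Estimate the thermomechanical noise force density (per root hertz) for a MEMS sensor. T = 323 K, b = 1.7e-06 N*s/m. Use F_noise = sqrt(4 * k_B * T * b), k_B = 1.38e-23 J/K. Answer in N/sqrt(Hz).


Step 1: Compute 4 * k_B * T * b
= 4 * 1.38e-23 * 323 * 1.7e-06
= 3.0310e-26 N^2/Hz
Step 2: F_noise = sqrt(3.0310e-26)
F_noise = 1.74e-13 N/sqrt(Hz)


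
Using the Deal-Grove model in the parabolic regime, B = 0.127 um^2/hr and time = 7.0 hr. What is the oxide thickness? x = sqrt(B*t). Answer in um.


Step 1: Compute B*t = 0.127 * 7.0 = 0.889
Step 2: x = sqrt(0.889)
x = 0.943 um


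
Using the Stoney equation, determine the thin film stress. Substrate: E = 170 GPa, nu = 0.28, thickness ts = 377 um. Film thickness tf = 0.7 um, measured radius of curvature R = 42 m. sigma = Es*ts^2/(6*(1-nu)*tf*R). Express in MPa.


Step 1: Compute numerator: Es * ts^2 = 170 * 377^2 = 24161930 (GPa*um^2)
Step 2: Compute denominator (R in um): 6*(1-nu)*tf*R = 6*0.72*0.7*42e6 = 127008000.0 (um^2)
Step 3: sigma (GPa) = 24161930 / 127008000.0 = 1.90239e-01 GPa
Step 4: Convert to MPa (x1000): sigma = 190.2 MPa


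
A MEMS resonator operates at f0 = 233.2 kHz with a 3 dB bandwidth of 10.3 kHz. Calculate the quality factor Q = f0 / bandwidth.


Step 1: Q = f0 / bandwidth
Step 2: Q = 233.2 / 10.3
Q = 22.6


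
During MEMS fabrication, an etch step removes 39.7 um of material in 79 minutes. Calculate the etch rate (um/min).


Step 1: Etch rate = depth / time
Step 2: rate = 39.7 / 79
rate = 0.503 um/min


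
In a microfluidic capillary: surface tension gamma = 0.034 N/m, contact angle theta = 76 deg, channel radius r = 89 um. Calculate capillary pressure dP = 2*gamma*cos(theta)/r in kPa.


Step 1: cos(76 deg) = 0.2419
Step 2: Convert r to m: r = 89e-6 m
Step 3: dP = 2 * 0.034 * 0.2419 / 89e-6 = 184.8 Pa
Step 4: Convert Pa to kPa (divide by 1000).
dP = 0.18 kPa


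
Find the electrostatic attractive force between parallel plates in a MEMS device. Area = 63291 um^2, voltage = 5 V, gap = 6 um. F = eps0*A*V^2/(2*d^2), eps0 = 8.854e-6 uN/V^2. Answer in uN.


Step 1: Identify parameters.
eps0 = 8.854e-6 uN/V^2, A = 63291 um^2, V = 5 V, d = 6 um
Step 2: Compute V^2 = 5^2 = 25
Step 3: Compute d^2 = 6^2 = 36
Step 4: F = 0.5 * 8.854e-6 * 63291 * 25 / 36
F = 0.195 uN


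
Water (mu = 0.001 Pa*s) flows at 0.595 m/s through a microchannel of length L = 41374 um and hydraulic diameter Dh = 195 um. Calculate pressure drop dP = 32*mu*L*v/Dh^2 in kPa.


Step 1: Convert to SI: L = 41374e-6 m, Dh = 195e-6 m
Step 2: dP = 32 * 0.001 * 41374e-6 * 0.595 / (195e-6)^2
Step 3: dP = 20716.92 Pa
Step 4: Convert to kPa: dP = 20.72 kPa


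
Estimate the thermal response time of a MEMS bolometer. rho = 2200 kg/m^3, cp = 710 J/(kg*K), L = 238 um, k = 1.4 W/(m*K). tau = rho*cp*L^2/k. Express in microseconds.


Step 1: Convert L to m: L = 238e-6 m
Step 2: L^2 = (238e-6)^2 = 5.6644e-08 m^2
Step 3: tau = 2200 * 710 * 5.6644e-08 / 1.4 = 6.319852e-02 s
Step 4: Convert to microseconds (multiply by 1e6).
tau = 63198.52 us


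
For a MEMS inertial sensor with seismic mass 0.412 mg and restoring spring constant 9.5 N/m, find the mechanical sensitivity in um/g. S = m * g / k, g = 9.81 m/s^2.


Step 1: Convert mass: m = 0.412 mg = 4.12e-07 kg
Step 2: S = m * g / k = 4.12e-07 * 9.81 / 9.5
Step 3: S = 4.25e-07 m/g
Step 4: Convert to um/g: S = 0.425 um/g


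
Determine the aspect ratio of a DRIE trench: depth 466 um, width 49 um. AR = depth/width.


Step 1: AR = depth / width
Step 2: AR = 466 / 49
AR = 9.5


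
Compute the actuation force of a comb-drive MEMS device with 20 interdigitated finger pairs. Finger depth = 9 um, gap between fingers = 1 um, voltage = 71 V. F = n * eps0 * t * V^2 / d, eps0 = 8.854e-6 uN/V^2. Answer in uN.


Step 1: Parameters: n=20, eps0=8.854e-6 uN/V^2, t=9 um, V=71 V, d=1 um
Step 2: V^2 = 5041
Step 3: F = 20 * 8.854e-6 * 9 * 5041 / 1
F = 8.034 uN


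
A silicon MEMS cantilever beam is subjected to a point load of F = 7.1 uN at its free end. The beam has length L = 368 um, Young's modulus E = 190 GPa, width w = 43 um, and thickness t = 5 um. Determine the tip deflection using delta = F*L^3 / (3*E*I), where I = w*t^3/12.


Step 1: Calculate the second moment of area.
I = w * t^3 / 12 = 43 * 5^3 / 12 = 447.9167 um^4
Step 2: Convert E to consistent units (1 GPa = 1000 uN/um^2).
E = 190 GPa = 190000 uN/um^2
Step 3: Calculate tip deflection.
delta = F * L^3 / (3 * E * I)
delta = 7.1 * 368^3 / (3 * 190000 * 447.9167)
delta = 1.3859 um


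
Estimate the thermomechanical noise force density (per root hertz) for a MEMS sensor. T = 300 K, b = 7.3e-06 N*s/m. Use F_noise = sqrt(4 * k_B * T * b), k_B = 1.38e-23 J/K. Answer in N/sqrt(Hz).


Step 1: Compute 4 * k_B * T * b
= 4 * 1.38e-23 * 300 * 7.3e-06
= 1.2089e-25 N^2/Hz
Step 2: F_noise = sqrt(1.2089e-25)
F_noise = 3.48e-13 N/sqrt(Hz)


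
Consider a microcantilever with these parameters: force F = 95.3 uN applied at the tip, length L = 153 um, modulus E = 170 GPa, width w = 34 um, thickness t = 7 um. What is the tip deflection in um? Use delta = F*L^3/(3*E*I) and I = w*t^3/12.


Step 1: Calculate the second moment of area.
I = w * t^3 / 12 = 34 * 7^3 / 12 = 971.8333 um^4
Step 2: Convert E to consistent units (1 GPa = 1000 uN/um^2).
E = 170 GPa = 170000 uN/um^2
Step 3: Calculate tip deflection.
delta = F * L^3 / (3 * E * I)
delta = 95.3 * 153^3 / (3 * 170000 * 971.8333)
delta = 0.6887 um


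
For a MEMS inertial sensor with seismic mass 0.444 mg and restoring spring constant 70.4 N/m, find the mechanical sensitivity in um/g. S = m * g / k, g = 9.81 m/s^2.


Step 1: Convert mass: m = 0.444 mg = 4.44e-07 kg
Step 2: S = m * g / k = 4.44e-07 * 9.81 / 70.4
Step 3: S = 6.19e-08 m/g
Step 4: Convert to um/g: S = 0.062 um/g


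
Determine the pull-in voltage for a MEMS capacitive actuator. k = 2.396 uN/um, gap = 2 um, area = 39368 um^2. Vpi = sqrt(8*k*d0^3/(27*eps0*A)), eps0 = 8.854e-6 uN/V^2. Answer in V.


Step 1: Compute numerator: 8 * k * d0^3 = 8 * 2.396 * 2^3 = 153.344
Step 2: Compute denominator: 27 * eps0 * A = 27 * 8.854e-6 * 39368 = 9.411235
Step 3: Vpi = sqrt(153.344 / 9.411235)
Vpi = 4.04 V


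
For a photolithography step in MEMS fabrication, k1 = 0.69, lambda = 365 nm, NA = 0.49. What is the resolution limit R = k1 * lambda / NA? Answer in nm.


Step 1: Identify values: k1 = 0.69, lambda = 365 nm, NA = 0.49
Step 2: R = k1 * lambda / NA
R = 0.69 * 365 / 0.49
R = 514.0 nm


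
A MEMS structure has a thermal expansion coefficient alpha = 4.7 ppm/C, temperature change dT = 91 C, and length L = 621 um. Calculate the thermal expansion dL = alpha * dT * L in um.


Step 1: Convert CTE: alpha = 4.7 ppm/C = 4.7e-6 /C
Step 2: dL = 4.7e-6 * 91 * 621
dL = 0.2656 um


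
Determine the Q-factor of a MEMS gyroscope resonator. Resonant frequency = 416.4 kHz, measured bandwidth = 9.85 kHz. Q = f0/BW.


Step 1: Q = f0 / bandwidth
Step 2: Q = 416.4 / 9.85
Q = 42.3


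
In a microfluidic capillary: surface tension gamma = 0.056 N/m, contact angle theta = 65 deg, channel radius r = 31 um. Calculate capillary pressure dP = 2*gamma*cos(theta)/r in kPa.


Step 1: cos(65 deg) = 0.4226
Step 2: Convert r to m: r = 31e-6 m
Step 3: dP = 2 * 0.056 * 0.4226 / 31e-6 = 1526.8 Pa
Step 4: Convert Pa to kPa (divide by 1000).
dP = 1.53 kPa


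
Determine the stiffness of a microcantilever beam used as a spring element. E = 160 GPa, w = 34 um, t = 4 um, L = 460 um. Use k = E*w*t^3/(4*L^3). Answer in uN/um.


Step 1: Convert E to consistent units (1 GPa = 1000 uN/um^2).
E = 160 GPa = 160000 uN/um^2
Step 2: Compute t^3 = 4^3 = 64
Step 3: Compute L^3 = 460^3 = 97336000
Step 4: k = 160000 * 34 * 64 / (4 * 97336000)
k = 0.8942 uN/um


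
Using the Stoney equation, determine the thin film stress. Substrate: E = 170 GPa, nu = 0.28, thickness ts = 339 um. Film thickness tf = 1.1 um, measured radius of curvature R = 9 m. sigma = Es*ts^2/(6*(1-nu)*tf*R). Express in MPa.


Step 1: Compute numerator: Es * ts^2 = 170 * 339^2 = 19536570 (GPa*um^2)
Step 2: Compute denominator (R in um): 6*(1-nu)*tf*R = 6*0.72*1.1*9e6 = 42768000.0 (um^2)
Step 3: sigma (GPa) = 19536570 / 42768000.0 = 4.56803e-01 GPa
Step 4: Convert to MPa (x1000): sigma = 456.8 MPa


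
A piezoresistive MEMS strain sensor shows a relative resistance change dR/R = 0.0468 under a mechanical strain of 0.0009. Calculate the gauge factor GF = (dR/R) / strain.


Step 1: Identify values.
dR/R = 0.0468, strain = 0.0009
Step 2: GF = (dR/R) / strain = 0.0468 / 0.0009
GF = 52.0


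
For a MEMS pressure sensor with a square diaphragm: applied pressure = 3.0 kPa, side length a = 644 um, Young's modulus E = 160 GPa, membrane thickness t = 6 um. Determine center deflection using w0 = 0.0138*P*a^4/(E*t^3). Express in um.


Step 1: Convert pressure to compatible units (E is in GPa, so P in GPa).
P = 3.0 kPa = 3.0e-6 GPa
Step 2: Compute numerator: 0.0138 * P * a^4.
a^4 = 644^4 = 172005949696
numerator = 0.0138 * 3.0e-6 * 172005949696 = 7.121e+03
Step 3: Compute denominator: E * t^3 = 160 * 6^3 = 34560
Step 4: w0 = numerator / denominator = 7.121e+03 / 34560 = 0.206 um


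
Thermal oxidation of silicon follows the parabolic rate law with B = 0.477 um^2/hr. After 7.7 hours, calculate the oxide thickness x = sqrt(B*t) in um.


Step 1: Compute B*t = 0.477 * 7.7 = 3.6729
Step 2: x = sqrt(3.6729)
x = 1.916 um


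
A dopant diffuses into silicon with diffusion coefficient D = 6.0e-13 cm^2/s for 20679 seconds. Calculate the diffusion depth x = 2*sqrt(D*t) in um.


Step 1: Compute D*t = 6.0e-13 * 20679 = 1.24074e-08 cm^2
Step 2: sqrt(D*t) = 1.11389e-04 cm
Step 3: x = 2 * 1.11389e-04 cm = 2.22778e-04 cm
Step 4: Convert to um (1 cm = 1e4 um): x = 2.228 um


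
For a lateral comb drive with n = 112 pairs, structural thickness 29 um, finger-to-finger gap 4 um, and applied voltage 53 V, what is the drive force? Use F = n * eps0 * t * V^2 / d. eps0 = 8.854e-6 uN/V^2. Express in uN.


Step 1: Parameters: n=112, eps0=8.854e-6 uN/V^2, t=29 um, V=53 V, d=4 um
Step 2: V^2 = 2809
Step 3: F = 112 * 8.854e-6 * 29 * 2809 / 4
F = 20.195 uN


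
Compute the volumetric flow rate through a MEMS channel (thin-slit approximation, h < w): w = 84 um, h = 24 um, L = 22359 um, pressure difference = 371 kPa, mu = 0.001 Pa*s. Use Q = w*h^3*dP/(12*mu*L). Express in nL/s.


Step 1: Convert all dimensions to SI (meters).
w = 84e-6 m, h = 24e-6 m, L = 22359e-6 m, dP = 371e3 Pa
Step 2: Q = w * h^3 * dP / (12 * mu * L)
Q = 84e-6 * (24e-6)^3 * 371e3 / (12 * 0.001 * 22359e-6) = 1.60565893e-09 m^3/s
Step 3: Convert Q from m^3/s to nL/s (1 m^3 = 1e12 nL, so multiply by 1e12).
Q = 1605.659 nL/s


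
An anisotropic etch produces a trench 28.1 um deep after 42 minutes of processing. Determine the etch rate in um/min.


Step 1: Etch rate = depth / time
Step 2: rate = 28.1 / 42
rate = 0.669 um/min


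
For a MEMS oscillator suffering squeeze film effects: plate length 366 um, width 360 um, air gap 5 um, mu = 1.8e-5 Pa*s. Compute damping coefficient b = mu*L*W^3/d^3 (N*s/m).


Step 1: Convert to SI.
L = 366e-6 m, W = 360e-6 m, d = 5e-6 m
Step 2: W^3 = (360e-6)^3 = 4.67e-11 m^3
Step 3: d^3 = (5e-6)^3 = 1.25e-16 m^3
Step 4: b = 1.8e-5 * 366e-6 * 4.67e-11 / 1.25e-16
b = 2.46e-03 N*s/m


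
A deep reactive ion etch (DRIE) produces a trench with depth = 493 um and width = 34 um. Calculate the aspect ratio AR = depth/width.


Step 1: AR = depth / width
Step 2: AR = 493 / 34
AR = 14.5


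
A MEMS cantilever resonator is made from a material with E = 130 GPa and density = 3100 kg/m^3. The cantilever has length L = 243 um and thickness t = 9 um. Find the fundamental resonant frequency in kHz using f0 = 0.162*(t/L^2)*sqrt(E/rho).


Step 1: Convert units to SI.
t_SI = 9e-6 m, L_SI = 243e-6 m
Step 2: Calculate sqrt(E/rho).
sqrt(130e9 / 3100) = 6475.76 m/s
Step 3: Compute f0.
f0 = 0.162 * 9e-6 / (243e-6)^2 * 6475.76 = 159895.3 Hz = 159.9 kHz


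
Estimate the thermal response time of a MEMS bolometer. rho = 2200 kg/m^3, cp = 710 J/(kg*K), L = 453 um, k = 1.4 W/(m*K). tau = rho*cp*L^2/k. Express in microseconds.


Step 1: Convert L to m: L = 453e-6 m
Step 2: L^2 = (453e-6)^2 = 2.05209e-07 m^2
Step 3: tau = 2200 * 710 * 2.05209e-07 / 1.4 = 2.2895461286e-01 s
Step 4: Convert to microseconds (multiply by 1e6).
tau = 228954.613 us


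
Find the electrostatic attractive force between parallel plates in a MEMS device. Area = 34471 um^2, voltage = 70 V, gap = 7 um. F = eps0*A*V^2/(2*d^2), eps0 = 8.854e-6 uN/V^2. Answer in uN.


Step 1: Identify parameters.
eps0 = 8.854e-6 uN/V^2, A = 34471 um^2, V = 70 V, d = 7 um
Step 2: Compute V^2 = 70^2 = 4900
Step 3: Compute d^2 = 7^2 = 49
Step 4: F = 0.5 * 8.854e-6 * 34471 * 4900 / 49
F = 15.26 uN


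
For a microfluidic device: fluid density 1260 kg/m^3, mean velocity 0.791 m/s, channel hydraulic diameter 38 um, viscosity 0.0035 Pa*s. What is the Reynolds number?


Step 1: Convert Dh to meters: Dh = 38e-6 m
Step 2: Re = rho * v * Dh / mu
Re = 1260 * 0.791 * 38e-6 / 0.0035
Re = 10.821


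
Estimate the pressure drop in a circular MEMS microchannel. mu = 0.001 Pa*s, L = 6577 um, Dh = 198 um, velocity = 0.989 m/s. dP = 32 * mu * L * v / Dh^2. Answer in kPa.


Step 1: Convert to SI: L = 6577e-6 m, Dh = 198e-6 m
Step 2: dP = 32 * 0.001 * 6577e-6 * 0.989 / (198e-6)^2
Step 3: dP = 5309.38 Pa
Step 4: Convert to kPa: dP = 5.31 kPa


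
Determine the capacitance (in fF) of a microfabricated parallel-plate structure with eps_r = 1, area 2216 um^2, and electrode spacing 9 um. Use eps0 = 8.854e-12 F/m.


Step 1: Convert area to m^2: A = 2216e-12 m^2
Step 2: Convert gap to m: d = 9e-6 m
Step 3: C = eps0 * eps_r * A / d
C = 8.854e-12 * 1 * 2216e-12 / 9e-6
Step 4: Convert to fF (multiply by 1e15).
C = 2.18 fF


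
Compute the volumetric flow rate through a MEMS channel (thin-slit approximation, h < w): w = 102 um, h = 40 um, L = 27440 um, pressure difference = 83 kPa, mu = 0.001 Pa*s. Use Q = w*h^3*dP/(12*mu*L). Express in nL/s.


Step 1: Convert all dimensions to SI (meters).
w = 102e-6 m, h = 40e-6 m, L = 27440e-6 m, dP = 83e3 Pa
Step 2: Q = w * h^3 * dP / (12 * mu * L)
Q = 102e-6 * (40e-6)^3 * 83e3 / (12 * 0.001 * 27440e-6) = 1.64548105e-09 m^3/s
Step 3: Convert Q from m^3/s to nL/s (1 m^3 = 1e12 nL, so multiply by 1e12).
Q = 1645.481 nL/s


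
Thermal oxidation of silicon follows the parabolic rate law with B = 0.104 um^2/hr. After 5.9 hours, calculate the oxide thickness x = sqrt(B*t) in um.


Step 1: Compute B*t = 0.104 * 5.9 = 0.6136
Step 2: x = sqrt(0.6136)
x = 0.783 um


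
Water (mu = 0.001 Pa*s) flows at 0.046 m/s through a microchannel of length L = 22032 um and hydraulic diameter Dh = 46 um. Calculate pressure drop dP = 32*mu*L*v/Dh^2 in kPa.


Step 1: Convert to SI: L = 22032e-6 m, Dh = 46e-6 m
Step 2: dP = 32 * 0.001 * 22032e-6 * 0.046 / (46e-6)^2
Step 3: dP = 15326.61 Pa
Step 4: Convert to kPa: dP = 15.33 kPa


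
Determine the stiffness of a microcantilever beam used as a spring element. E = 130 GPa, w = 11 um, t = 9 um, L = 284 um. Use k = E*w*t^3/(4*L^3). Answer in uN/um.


Step 1: Convert E to consistent units (1 GPa = 1000 uN/um^2).
E = 130 GPa = 130000 uN/um^2
Step 2: Compute t^3 = 9^3 = 729
Step 3: Compute L^3 = 284^3 = 22906304
Step 4: k = 130000 * 11 * 729 / (4 * 22906304)
k = 11.3775 uN/um


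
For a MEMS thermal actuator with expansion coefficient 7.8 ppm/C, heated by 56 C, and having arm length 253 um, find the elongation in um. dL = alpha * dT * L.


Step 1: Convert CTE: alpha = 7.8 ppm/C = 7.8e-6 /C
Step 2: dL = 7.8e-6 * 56 * 253
dL = 0.1105 um


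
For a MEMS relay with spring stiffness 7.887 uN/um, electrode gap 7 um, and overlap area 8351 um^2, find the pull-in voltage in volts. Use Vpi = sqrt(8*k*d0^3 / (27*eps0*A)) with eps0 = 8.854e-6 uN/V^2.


Step 1: Compute numerator: 8 * k * d0^3 = 8 * 7.887 * 7^3 = 21641.928
Step 2: Compute denominator: 27 * eps0 * A = 27 * 8.854e-6 * 8351 = 1.996373
Step 3: Vpi = sqrt(21641.928 / 1.996373)
Vpi = 104.12 V


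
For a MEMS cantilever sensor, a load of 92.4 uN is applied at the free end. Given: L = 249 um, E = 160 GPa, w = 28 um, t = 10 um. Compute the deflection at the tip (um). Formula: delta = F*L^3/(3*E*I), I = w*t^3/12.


Step 1: Calculate the second moment of area.
I = w * t^3 / 12 = 28 * 10^3 / 12 = 2333.3333 um^4
Step 2: Convert E to consistent units (1 GPa = 1000 uN/um^2).
E = 160 GPa = 160000 uN/um^2
Step 3: Calculate tip deflection.
delta = F * L^3 / (3 * E * I)
delta = 92.4 * 249^3 / (3 * 160000 * 2333.3333)
delta = 1.2737 um


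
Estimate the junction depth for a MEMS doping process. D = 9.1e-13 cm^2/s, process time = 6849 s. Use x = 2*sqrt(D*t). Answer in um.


Step 1: Compute D*t = 9.1e-13 * 6849 = 6.23259e-09 cm^2
Step 2: sqrt(D*t) = 7.89468e-05 cm
Step 3: x = 2 * 7.89468e-05 cm = 1.578936e-04 cm
Step 4: Convert to um (1 cm = 1e4 um): x = 1.579 um


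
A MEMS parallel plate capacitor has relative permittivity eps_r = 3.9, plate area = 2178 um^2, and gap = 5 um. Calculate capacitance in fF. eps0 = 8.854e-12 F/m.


Step 1: Convert area to m^2: A = 2178e-12 m^2
Step 2: Convert gap to m: d = 5e-6 m
Step 3: C = eps0 * eps_r * A / d
C = 8.854e-12 * 3.9 * 2178e-12 / 5e-6
Step 4: Convert to fF (multiply by 1e15).
C = 15.04 fF


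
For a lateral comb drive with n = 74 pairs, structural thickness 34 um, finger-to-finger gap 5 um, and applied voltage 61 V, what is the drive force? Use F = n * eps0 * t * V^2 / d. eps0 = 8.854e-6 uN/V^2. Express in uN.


Step 1: Parameters: n=74, eps0=8.854e-6 uN/V^2, t=34 um, V=61 V, d=5 um
Step 2: V^2 = 3721
Step 3: F = 74 * 8.854e-6 * 34 * 3721 / 5
F = 16.578 uN


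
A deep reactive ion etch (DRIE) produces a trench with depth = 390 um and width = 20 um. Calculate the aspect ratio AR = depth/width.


Step 1: AR = depth / width
Step 2: AR = 390 / 20
AR = 19.5


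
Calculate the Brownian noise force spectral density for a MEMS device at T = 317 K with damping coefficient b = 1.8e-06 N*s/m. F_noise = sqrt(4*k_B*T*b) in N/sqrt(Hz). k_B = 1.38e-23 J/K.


Step 1: Compute 4 * k_B * T * b
= 4 * 1.38e-23 * 317 * 1.8e-06
= 3.1497e-26 N^2/Hz
Step 2: F_noise = sqrt(3.1497e-26)
F_noise = 1.77e-13 N/sqrt(Hz)


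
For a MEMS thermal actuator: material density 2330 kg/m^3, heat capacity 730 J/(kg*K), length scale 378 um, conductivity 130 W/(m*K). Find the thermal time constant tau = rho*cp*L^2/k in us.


Step 1: Convert L to m: L = 378e-6 m
Step 2: L^2 = (378e-6)^2 = 1.42884e-07 m^2
Step 3: tau = 2330 * 730 * 1.42884e-07 / 130 = 1.86947227e-03 s
Step 4: Convert to microseconds (multiply by 1e6).
tau = 1869.472 us


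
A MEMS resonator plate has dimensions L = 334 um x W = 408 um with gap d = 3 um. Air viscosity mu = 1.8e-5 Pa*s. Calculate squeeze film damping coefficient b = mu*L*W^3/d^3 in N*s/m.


Step 1: Convert to SI.
L = 334e-6 m, W = 408e-6 m, d = 3e-6 m
Step 2: W^3 = (408e-6)^3 = 6.79e-11 m^3
Step 3: d^3 = (3e-6)^3 = 2.70e-17 m^3
Step 4: b = 1.8e-5 * 334e-6 * 6.79e-11 / 2.70e-17
b = 1.51e-02 N*s/m


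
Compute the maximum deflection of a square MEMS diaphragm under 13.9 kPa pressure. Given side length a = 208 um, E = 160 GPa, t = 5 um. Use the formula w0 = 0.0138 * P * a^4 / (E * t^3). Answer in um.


Step 1: Convert pressure to compatible units (E is in GPa, so P in GPa).
P = 13.9 kPa = 13.9e-6 GPa
Step 2: Compute numerator: 0.0138 * P * a^4.
a^4 = 208^4 = 1871773696
numerator = 0.0138 * 13.9e-6 * 1871773696 = 3.59e+02
Step 3: Compute denominator: E * t^3 = 160 * 5^3 = 20000
Step 4: w0 = numerator / denominator = 3.59e+02 / 20000 = 0.018 um


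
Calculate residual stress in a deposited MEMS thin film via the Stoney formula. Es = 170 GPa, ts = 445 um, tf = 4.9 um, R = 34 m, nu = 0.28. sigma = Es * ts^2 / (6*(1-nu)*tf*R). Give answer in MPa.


Step 1: Compute numerator: Es * ts^2 = 170 * 445^2 = 33664250 (GPa*um^2)
Step 2: Compute denominator (R in um): 6*(1-nu)*tf*R = 6*0.72*4.9*34e6 = 719712000.0 (um^2)
Step 3: sigma (GPa) = 33664250 / 719712000.0 = 4.6775e-02 GPa
Step 4: Convert to MPa (x1000): sigma = 46.8 MPa


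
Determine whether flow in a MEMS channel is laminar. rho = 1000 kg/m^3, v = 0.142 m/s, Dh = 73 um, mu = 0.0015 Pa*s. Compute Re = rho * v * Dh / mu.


Step 1: Convert Dh to meters: Dh = 73e-6 m
Step 2: Re = rho * v * Dh / mu
Re = 1000 * 0.142 * 73e-6 / 0.0015
Re = 6.911
Since Re = 6.911 is below ~2300, the flow is laminar.


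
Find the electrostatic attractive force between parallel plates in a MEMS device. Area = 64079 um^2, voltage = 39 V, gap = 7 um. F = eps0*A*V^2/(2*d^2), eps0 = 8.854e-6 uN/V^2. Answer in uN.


Step 1: Identify parameters.
eps0 = 8.854e-6 uN/V^2, A = 64079 um^2, V = 39 V, d = 7 um
Step 2: Compute V^2 = 39^2 = 1521
Step 3: Compute d^2 = 7^2 = 49
Step 4: F = 0.5 * 8.854e-6 * 64079 * 1521 / 49
F = 8.806 uN


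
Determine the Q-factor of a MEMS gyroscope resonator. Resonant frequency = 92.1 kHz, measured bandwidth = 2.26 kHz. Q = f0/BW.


Step 1: Q = f0 / bandwidth
Step 2: Q = 92.1 / 2.26
Q = 40.8


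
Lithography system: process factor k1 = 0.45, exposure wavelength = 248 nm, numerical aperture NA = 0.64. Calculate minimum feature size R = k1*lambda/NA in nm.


Step 1: Identify values: k1 = 0.45, lambda = 248 nm, NA = 0.64
Step 2: R = k1 * lambda / NA
R = 0.45 * 248 / 0.64
R = 174.4 nm


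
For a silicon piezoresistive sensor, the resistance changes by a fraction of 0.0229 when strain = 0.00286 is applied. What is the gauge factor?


Step 1: Identify values.
dR/R = 0.0229, strain = 0.00286
Step 2: GF = (dR/R) / strain = 0.0229 / 0.00286
GF = 8.0


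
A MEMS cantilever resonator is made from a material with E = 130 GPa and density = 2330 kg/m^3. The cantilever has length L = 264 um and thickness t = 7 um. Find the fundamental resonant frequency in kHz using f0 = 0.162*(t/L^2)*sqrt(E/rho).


Step 1: Convert units to SI.
t_SI = 7e-6 m, L_SI = 264e-6 m
Step 2: Calculate sqrt(E/rho).
sqrt(130e9 / 2330) = 7469.54 m/s
Step 3: Compute f0.
f0 = 0.162 * 7e-6 / (264e-6)^2 * 7469.54 = 121534.4 Hz = 121.53 kHz


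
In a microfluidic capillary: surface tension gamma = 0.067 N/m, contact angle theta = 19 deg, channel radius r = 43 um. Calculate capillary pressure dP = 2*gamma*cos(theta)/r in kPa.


Step 1: cos(19 deg) = 0.9455
Step 2: Convert r to m: r = 43e-6 m
Step 3: dP = 2 * 0.067 * 0.9455 / 43e-6 = 2946.4 Pa
Step 4: Convert Pa to kPa (divide by 1000).
dP = 2.95 kPa


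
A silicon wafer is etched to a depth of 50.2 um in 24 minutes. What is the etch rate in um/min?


Step 1: Etch rate = depth / time
Step 2: rate = 50.2 / 24
rate = 2.092 um/min


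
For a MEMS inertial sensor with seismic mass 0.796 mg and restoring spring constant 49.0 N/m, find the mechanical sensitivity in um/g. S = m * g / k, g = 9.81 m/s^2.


Step 1: Convert mass: m = 0.796 mg = 7.96e-07 kg
Step 2: S = m * g / k = 7.96e-07 * 9.81 / 49.0
Step 3: S = 1.59e-07 m/g
Step 4: Convert to um/g: S = 0.159 um/g


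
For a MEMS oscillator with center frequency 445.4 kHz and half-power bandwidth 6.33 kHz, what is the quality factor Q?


Step 1: Q = f0 / bandwidth
Step 2: Q = 445.4 / 6.33
Q = 70.4


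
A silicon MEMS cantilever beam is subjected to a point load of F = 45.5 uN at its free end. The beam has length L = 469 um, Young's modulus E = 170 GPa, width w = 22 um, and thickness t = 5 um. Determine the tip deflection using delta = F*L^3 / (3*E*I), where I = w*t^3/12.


Step 1: Calculate the second moment of area.
I = w * t^3 / 12 = 22 * 5^3 / 12 = 229.1667 um^4
Step 2: Convert E to consistent units (1 GPa = 1000 uN/um^2).
E = 170 GPa = 170000 uN/um^2
Step 3: Calculate tip deflection.
delta = F * L^3 / (3 * E * I)
delta = 45.5 * 469^3 / (3 * 170000 * 229.1667)
delta = 40.1613 um


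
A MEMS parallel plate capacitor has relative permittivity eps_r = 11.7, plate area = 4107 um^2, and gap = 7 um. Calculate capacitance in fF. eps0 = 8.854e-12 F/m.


Step 1: Convert area to m^2: A = 4107e-12 m^2
Step 2: Convert gap to m: d = 7e-6 m
Step 3: C = eps0 * eps_r * A / d
C = 8.854e-12 * 11.7 * 4107e-12 / 7e-6
Step 4: Convert to fF (multiply by 1e15).
C = 60.78 fF


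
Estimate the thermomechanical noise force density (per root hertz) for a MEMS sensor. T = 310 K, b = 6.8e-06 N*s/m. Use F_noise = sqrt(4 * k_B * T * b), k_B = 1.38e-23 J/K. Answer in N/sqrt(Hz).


Step 1: Compute 4 * k_B * T * b
= 4 * 1.38e-23 * 310 * 6.8e-06
= 1.1636e-25 N^2/Hz
Step 2: F_noise = sqrt(1.1636e-25)
F_noise = 3.41e-13 N/sqrt(Hz)


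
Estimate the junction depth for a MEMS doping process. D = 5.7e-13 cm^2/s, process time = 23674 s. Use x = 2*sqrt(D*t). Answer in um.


Step 1: Compute D*t = 5.7e-13 * 23674 = 1.349418e-08 cm^2
Step 2: sqrt(D*t) = 1.16164e-04 cm
Step 3: x = 2 * 1.16164e-04 cm = 2.32328e-04 cm
Step 4: Convert to um (1 cm = 1e4 um): x = 2.323 um


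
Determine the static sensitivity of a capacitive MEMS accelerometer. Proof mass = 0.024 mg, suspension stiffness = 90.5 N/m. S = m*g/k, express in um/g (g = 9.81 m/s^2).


Step 1: Convert mass: m = 0.024 mg = 2.40e-08 kg
Step 2: S = m * g / k = 2.40e-08 * 9.81 / 90.5
Step 3: S = 2.60e-09 m/g
Step 4: Convert to um/g: S = 0.003 um/g


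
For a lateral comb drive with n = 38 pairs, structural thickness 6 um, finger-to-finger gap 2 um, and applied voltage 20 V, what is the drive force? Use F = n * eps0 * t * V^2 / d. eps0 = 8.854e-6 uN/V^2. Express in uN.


Step 1: Parameters: n=38, eps0=8.854e-6 uN/V^2, t=6 um, V=20 V, d=2 um
Step 2: V^2 = 400
Step 3: F = 38 * 8.854e-6 * 6 * 400 / 2
F = 0.404 uN


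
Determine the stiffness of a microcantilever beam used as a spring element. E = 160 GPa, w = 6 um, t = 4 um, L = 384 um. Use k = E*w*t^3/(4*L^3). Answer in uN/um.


Step 1: Convert E to consistent units (1 GPa = 1000 uN/um^2).
E = 160 GPa = 160000 uN/um^2
Step 2: Compute t^3 = 4^3 = 64
Step 3: Compute L^3 = 384^3 = 56623104
Step 4: k = 160000 * 6 * 64 / (4 * 56623104)
k = 0.2713 uN/um


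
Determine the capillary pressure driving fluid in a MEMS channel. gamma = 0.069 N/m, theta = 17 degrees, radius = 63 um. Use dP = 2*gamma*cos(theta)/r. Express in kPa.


Step 1: cos(17 deg) = 0.9563
Step 2: Convert r to m: r = 63e-6 m
Step 3: dP = 2 * 0.069 * 0.9563 / 63e-6 = 2094.8 Pa
Step 4: Convert Pa to kPa (divide by 1000).
dP = 2.09 kPa


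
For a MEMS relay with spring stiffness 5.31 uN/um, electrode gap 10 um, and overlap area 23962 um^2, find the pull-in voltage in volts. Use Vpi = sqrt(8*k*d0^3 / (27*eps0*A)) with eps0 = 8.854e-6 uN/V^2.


Step 1: Compute numerator: 8 * k * d0^3 = 8 * 5.31 * 10^3 = 42480.0
Step 2: Compute denominator: 27 * eps0 * A = 27 * 8.854e-6 * 23962 = 5.728308
Step 3: Vpi = sqrt(42480.0 / 5.728308)
Vpi = 86.12 V


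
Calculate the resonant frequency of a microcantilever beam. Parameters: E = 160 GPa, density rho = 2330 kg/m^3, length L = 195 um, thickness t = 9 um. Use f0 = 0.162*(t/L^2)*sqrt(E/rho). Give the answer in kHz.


Step 1: Convert units to SI.
t_SI = 9e-6 m, L_SI = 195e-6 m
Step 2: Calculate sqrt(E/rho).
sqrt(160e9 / 2330) = 8286.71 m/s
Step 3: Compute f0.
f0 = 0.162 * 9e-6 / (195e-6)^2 * 8286.71 = 317738.9 Hz = 317.74 kHz


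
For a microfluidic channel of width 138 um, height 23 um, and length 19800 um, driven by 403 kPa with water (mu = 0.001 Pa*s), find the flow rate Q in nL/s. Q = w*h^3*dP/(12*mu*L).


Step 1: Convert all dimensions to SI (meters).
w = 138e-6 m, h = 23e-6 m, L = 19800e-6 m, dP = 403e3 Pa
Step 2: Q = w * h^3 * dP / (12 * mu * L)
Q = 138e-6 * (23e-6)^3 * 403e3 / (12 * 0.001 * 19800e-6) = 2.84787684e-09 m^3/s
Step 3: Convert Q from m^3/s to nL/s (1 m^3 = 1e12 nL, so multiply by 1e12).
Q = 2847.877 nL/s


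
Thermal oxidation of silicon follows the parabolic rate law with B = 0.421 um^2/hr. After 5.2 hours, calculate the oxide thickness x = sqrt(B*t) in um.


Step 1: Compute B*t = 0.421 * 5.2 = 2.1892
Step 2: x = sqrt(2.1892)
x = 1.48 um


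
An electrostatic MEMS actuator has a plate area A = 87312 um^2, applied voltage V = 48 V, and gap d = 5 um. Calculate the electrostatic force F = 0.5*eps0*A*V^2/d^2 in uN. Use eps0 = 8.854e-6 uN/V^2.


Step 1: Identify parameters.
eps0 = 8.854e-6 uN/V^2, A = 87312 um^2, V = 48 V, d = 5 um
Step 2: Compute V^2 = 48^2 = 2304
Step 3: Compute d^2 = 5^2 = 25
Step 4: F = 0.5 * 8.854e-6 * 87312 * 2304 / 25
F = 35.623 uN


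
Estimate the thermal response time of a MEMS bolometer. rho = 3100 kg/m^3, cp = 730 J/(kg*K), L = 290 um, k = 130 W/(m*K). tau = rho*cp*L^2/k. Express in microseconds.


Step 1: Convert L to m: L = 290e-6 m
Step 2: L^2 = (290e-6)^2 = 8.41e-08 m^2
Step 3: tau = 3100 * 730 * 8.41e-08 / 130 = 1.46398692e-03 s
Step 4: Convert to microseconds (multiply by 1e6).
tau = 1463.987 us


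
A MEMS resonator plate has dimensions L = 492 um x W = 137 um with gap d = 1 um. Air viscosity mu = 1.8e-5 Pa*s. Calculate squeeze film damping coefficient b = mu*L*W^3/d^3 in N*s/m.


Step 1: Convert to SI.
L = 492e-6 m, W = 137e-6 m, d = 1e-6 m
Step 2: W^3 = (137e-6)^3 = 2.57e-12 m^3
Step 3: d^3 = (1e-6)^3 = 1.00e-18 m^3
Step 4: b = 1.8e-5 * 492e-6 * 2.57e-12 / 1.00e-18
b = 2.28e-02 N*s/m


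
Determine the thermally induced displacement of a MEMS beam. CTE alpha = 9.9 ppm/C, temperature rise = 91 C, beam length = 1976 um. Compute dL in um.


Step 1: Convert CTE: alpha = 9.9 ppm/C = 9.9e-6 /C
Step 2: dL = 9.9e-6 * 91 * 1976
dL = 1.7802 um


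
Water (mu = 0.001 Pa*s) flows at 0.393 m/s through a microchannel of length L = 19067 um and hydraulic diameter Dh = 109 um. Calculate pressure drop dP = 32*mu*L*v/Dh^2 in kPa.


Step 1: Convert to SI: L = 19067e-6 m, Dh = 109e-6 m
Step 2: dP = 32 * 0.001 * 19067e-6 * 0.393 / (109e-6)^2
Step 3: dP = 20182.36 Pa
Step 4: Convert to kPa: dP = 20.18 kPa


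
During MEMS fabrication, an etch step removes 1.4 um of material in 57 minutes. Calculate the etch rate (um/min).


Step 1: Etch rate = depth / time
Step 2: rate = 1.4 / 57
rate = 0.025 um/min


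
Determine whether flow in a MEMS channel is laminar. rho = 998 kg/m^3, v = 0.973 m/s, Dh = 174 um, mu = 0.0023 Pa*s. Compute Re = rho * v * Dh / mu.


Step 1: Convert Dh to meters: Dh = 174e-6 m
Step 2: Re = rho * v * Dh / mu
Re = 998 * 0.973 * 174e-6 / 0.0023
Re = 73.462
Since Re = 73.462 is below ~2300, the flow is laminar.


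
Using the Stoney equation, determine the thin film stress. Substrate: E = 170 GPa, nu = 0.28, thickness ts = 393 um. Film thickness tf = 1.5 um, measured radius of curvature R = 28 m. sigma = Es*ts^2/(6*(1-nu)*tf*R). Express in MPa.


Step 1: Compute numerator: Es * ts^2 = 170 * 393^2 = 26256330 (GPa*um^2)
Step 2: Compute denominator (R in um): 6*(1-nu)*tf*R = 6*0.72*1.5*28e6 = 181440000.0 (um^2)
Step 3: sigma (GPa) = 26256330 / 181440000.0 = 1.44711e-01 GPa
Step 4: Convert to MPa (x1000): sigma = 144.7 MPa


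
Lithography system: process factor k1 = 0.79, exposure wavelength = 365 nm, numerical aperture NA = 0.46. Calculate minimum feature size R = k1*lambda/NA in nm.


Step 1: Identify values: k1 = 0.79, lambda = 365 nm, NA = 0.46
Step 2: R = k1 * lambda / NA
R = 0.79 * 365 / 0.46
R = 626.8 nm


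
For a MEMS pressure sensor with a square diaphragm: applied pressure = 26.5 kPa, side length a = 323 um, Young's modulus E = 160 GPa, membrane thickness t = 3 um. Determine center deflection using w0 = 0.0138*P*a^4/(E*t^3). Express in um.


Step 1: Convert pressure to compatible units (E is in GPa, so P in GPa).
P = 26.5 kPa = 26.5e-6 GPa
Step 2: Compute numerator: 0.0138 * P * a^4.
a^4 = 323^4 = 10884540241
numerator = 0.0138 * 26.5e-6 * 10884540241 = 3.98048e+03
Step 3: Compute denominator: E * t^3 = 160 * 3^3 = 4320
Step 4: w0 = numerator / denominator = 3.98048e+03 / 4320 = 0.9214 um
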